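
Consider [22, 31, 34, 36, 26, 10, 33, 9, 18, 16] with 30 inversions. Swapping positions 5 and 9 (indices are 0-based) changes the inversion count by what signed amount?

Positions 5 and 9 hold 10 and 16; after swapping, the array is [22, 31, 34, 36, 26, 16, 33, 9, 18, 10].
Count, for each position, how many later elements it exceeds:
22: 4
31: 5
34: 6
36: 6
26: 4
16: 2
33: 3
9: 0
18: 1
10: 0
Sum: 4 + 5 + 6 + 6 + 4 + 2 + 3 + 0 + 1 + 0 = 31
Change: 31 − 30 = +1

+1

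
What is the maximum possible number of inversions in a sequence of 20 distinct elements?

190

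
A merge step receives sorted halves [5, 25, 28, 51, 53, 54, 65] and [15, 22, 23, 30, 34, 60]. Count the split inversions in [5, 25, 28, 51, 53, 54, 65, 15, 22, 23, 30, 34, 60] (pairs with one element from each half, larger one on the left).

27

For each element r of the right run, count left-run elements greater than r:
r = 15: 25, 28, 51, 53, 54, 65 → 6
r = 22: 25, 28, 51, 53, 54, 65 → 6
r = 23: 25, 28, 51, 53, 54, 65 → 6
r = 30: 51, 53, 54, 65 → 4
r = 34: 51, 53, 54, 65 → 4
r = 60: 65 → 1
Cross-inversions: 6 + 6 + 6 + 4 + 4 + 1 = 27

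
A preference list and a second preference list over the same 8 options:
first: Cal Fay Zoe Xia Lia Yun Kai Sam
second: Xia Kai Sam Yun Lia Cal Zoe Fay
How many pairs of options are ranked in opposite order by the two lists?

Assign each item its position (1..8) in the first ordering, then rewrite the second ordering as that position sequence:
positions: Cal→1, Fay→2, Zoe→3, Xia→4, Lia→5, Yun→6, Kai→7, Sam→8
second ordering as positions: [4, 7, 8, 6, 5, 1, 3, 2]
Discordant pairs = inversions in this position sequence.
4: 1, 3, 2 → 3
7: 6, 5, 1, 3, 2 → 5
8: 6, 5, 1, 3, 2 → 5
6: 5, 1, 3, 2 → 4
5: 1, 3, 2 → 3
1: 0
3: 2 → 1
2: 0
Total: 3 + 5 + 5 + 4 + 3 + 0 + 1 + 0 = 21

21 pairs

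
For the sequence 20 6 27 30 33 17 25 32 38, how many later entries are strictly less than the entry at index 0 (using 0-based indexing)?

2

The element at index 0 is 20.
Elements after it: 6, 27, 30, 33, 17, 25, 32, 38
Those smaller than 20: 6, 17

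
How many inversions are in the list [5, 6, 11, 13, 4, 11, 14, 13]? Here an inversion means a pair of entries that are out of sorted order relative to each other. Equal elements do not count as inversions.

Sweep left to right; for each value list the smaller values that follow it:
5: 1
6: 1
11: 1
13: 2
4: 0
11: 0
14: 1
13: 0
Sum: 1 + 1 + 1 + 2 + 0 + 0 + 1 + 0 = 6

6 inversions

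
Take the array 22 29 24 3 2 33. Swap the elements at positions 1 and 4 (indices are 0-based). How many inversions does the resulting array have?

3

Positions 1 and 4 hold 29 and 2; after swapping, the array is [22, 2, 24, 3, 29, 33].
For each element, count later entries that are smaller:
22 → 2, 3 → 2
2 → none → 0
24 → 3 → 1
3 → none → 0
29 → none → 0
33 → none → 0
Sum: 2 + 0 + 1 + 0 + 0 + 0 = 3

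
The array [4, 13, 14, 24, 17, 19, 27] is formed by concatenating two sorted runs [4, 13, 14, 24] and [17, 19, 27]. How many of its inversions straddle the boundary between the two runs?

Count, for every r in R, how many entries of L exceed r:
r = 17: 24 → 1
r = 19: 24 → 1
r = 27: none → 0
Cross-inversions: 1 + 1 + 0 = 2

2 split inversions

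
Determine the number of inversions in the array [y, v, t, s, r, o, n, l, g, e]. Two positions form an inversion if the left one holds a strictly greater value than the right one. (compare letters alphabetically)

There are 45 out-of-order pairs.

Element-by-element contributions:
y: 9
v: 8
t: 7
s: 6
r: 5
o: 4
n: 3
l: 2
g: 1
e: 0
Sum: 9 + 8 + 7 + 6 + 5 + 4 + 3 + 2 + 1 + 0 = 45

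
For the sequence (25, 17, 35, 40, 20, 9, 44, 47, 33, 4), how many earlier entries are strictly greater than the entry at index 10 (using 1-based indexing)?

9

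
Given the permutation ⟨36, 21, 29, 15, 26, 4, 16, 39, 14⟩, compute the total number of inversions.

23

Count, for each position, how many later elements it exceeds:
36: 7
21: 4
29: 5
15: 2
26: 3
4: 0
16: 1
39: 1
14: 0
Sum: 7 + 4 + 5 + 2 + 3 + 0 + 1 + 1 + 0 = 23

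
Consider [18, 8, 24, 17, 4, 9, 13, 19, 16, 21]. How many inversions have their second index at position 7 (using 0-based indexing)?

1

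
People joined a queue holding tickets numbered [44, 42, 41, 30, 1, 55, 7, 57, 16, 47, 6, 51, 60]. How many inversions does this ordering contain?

Inversions: 34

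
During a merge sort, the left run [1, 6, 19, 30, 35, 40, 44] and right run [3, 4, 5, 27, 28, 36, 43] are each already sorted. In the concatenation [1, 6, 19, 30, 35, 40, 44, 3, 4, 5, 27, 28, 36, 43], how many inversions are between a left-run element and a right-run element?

There are 29 split inversions.

For each element r of the right run, count left-run elements greater than r:
r = 3: 6, 19, 30, 35, 40, 44 → 6
r = 4: 6, 19, 30, 35, 40, 44 → 6
r = 5: 6, 19, 30, 35, 40, 44 → 6
r = 27: 30, 35, 40, 44 → 4
r = 28: 30, 35, 40, 44 → 4
r = 36: 40, 44 → 2
r = 43: 44 → 1
Cross-inversions: 6 + 6 + 6 + 4 + 4 + 2 + 1 = 29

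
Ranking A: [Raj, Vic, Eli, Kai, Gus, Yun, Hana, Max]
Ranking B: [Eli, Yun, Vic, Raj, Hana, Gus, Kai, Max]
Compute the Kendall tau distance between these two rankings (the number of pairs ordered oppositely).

Assign each item its position (1..8) in the first ordering, then rewrite the second ordering as that position sequence:
positions: Raj→1, Vic→2, Eli→3, Kai→4, Gus→5, Yun→6, Hana→7, Max→8
second ordering as positions: [3, 6, 2, 1, 7, 5, 4, 8]
Discordant pairs = inversions in this position sequence.
3: 2, 1 → 2
6: 2, 1, 5, 4 → 4
2: 1 → 1
1: 0
7: 5, 4 → 2
5: 4 → 1
4: 0
8: 0
Total: 2 + 4 + 1 + 0 + 2 + 1 + 0 + 0 = 10

Discordant pairs: 10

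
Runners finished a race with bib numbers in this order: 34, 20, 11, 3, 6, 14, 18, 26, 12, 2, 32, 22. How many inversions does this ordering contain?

32

Sweep left to right; for each value list the smaller values that follow it:
34: 11
20: 7
11: 3
3: 1
6: 1
14: 2
18: 2
26: 3
12: 1
2: 0
32: 1
22: 0
Sum: 11 + 7 + 3 + 1 + 1 + 2 + 2 + 3 + 1 + 0 + 1 + 0 = 32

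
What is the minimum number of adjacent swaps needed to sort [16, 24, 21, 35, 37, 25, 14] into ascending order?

The minimum number of adjacent swaps to sort an array equals its inversion count, since every such swap removes exactly one inversion.
Count inversions — for each element, later elements that are smaller:
16: 14 → 1
24: 21, 14 → 2
21: 14 → 1
35: 25, 14 → 2
37: 25, 14 → 2
25: 14 → 1
14: none → 0
Total inversions: 1 + 2 + 1 + 2 + 2 + 1 + 0 = 9

9 adjacent swaps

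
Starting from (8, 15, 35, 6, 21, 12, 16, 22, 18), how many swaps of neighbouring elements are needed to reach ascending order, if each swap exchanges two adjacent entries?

There are 13 swaps.

The minimum number of adjacent swaps to sort an array equals its inversion count, since every such swap removes exactly one inversion.
Count inversions — for each element, later elements that are smaller:
8: 6 → 1
15: 6, 12 → 2
35: 6, 21, 12, 16, 22, 18 → 6
6: none → 0
21: 12, 16, 18 → 3
12: none → 0
16: none → 0
22: 18 → 1
18: none → 0
Total inversions: 1 + 2 + 6 + 0 + 3 + 0 + 0 + 1 + 0 = 13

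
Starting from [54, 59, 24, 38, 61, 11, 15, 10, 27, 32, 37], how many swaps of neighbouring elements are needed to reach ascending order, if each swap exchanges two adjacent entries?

Minimum adjacent swaps = number of inversions (each swap of adjacent out-of-order elements removes one inversion and no swap can remove more).
Count inversions — for each element, later elements that are smaller:
54: 24, 38, 11, 15, 10, 27, 32, 37 → 8
59: 24, 38, 11, 15, 10, 27, 32, 37 → 8
24: 11, 15, 10 → 3
38: 11, 15, 10, 27, 32, 37 → 6
61: 11, 15, 10, 27, 32, 37 → 6
11: 10 → 1
15: 10 → 1
10: none → 0
27: none → 0
32: none → 0
37: none → 0
Total inversions: 8 + 8 + 3 + 6 + 6 + 1 + 1 + 0 + 0 + 0 + 0 = 33

Adjacent swaps: 33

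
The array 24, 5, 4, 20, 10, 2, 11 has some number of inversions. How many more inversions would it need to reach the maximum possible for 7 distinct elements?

Maximum inversions for 7 distinct elements is C(7, 2) = 7·6/2 = 21.
Current inversions — for each element, count later smaller elements:
24: 6
5: 2
4: 1
20: 3
10: 1
2: 0
11: 0
Current total: 6 + 2 + 1 + 3 + 1 + 0 + 0 = 13
Shortfall: 21 − 13 = 8

8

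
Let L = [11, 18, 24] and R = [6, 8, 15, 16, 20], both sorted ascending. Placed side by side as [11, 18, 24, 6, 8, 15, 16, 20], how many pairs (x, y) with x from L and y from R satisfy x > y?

For each element r of the right run, count left-run elements greater than r:
r = 6: 11, 18, 24 → 3
r = 8: 11, 18, 24 → 3
r = 15: 18, 24 → 2
r = 16: 18, 24 → 2
r = 20: 24 → 1
Cross-inversions: 3 + 3 + 2 + 2 + 1 = 11

11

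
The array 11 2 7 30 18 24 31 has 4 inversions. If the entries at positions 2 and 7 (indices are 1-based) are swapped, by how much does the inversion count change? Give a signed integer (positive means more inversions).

Positions 2 and 7 hold 2 and 31; after swapping, the array is [11, 31, 7, 30, 18, 24, 2].
Element-by-element contributions:
11 → 7, 2 → 2
31 → 7, 30, 18, 24, 2 → 5
7 → 2 → 1
30 → 18, 24, 2 → 3
18 → 2 → 1
24 → 2 → 1
2 → none → 0
Sum: 2 + 5 + 1 + 3 + 1 + 1 + 0 = 13
Change: 13 − 4 = +9

+9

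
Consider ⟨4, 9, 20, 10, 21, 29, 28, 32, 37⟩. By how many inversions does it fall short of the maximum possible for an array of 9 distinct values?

Maximum inversions for 9 distinct elements is C(9, 2) = 9·8/2 = 36.
Current inversions — for each element, count later smaller elements:
4: 0
9: 0
20: 1
10: 0
21: 0
29: 1
28: 0
32: 0
37: 0
Current total: 0 + 0 + 1 + 0 + 0 + 1 + 0 + 0 + 0 = 2
Shortfall: 36 − 2 = 34

34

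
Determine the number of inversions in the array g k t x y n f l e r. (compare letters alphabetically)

Inversions: 24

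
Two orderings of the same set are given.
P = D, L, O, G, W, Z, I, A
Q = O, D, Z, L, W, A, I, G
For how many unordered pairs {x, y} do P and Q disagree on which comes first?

Assign each item its position (1..8) in the first ordering, then rewrite the second ordering as that position sequence:
positions: D→1, L→2, O→3, G→4, W→5, Z→6, I→7, A→8
second ordering as positions: [3, 1, 6, 2, 5, 8, 7, 4]
Discordant pairs = inversions in this position sequence.
3: 1, 2 → 2
1: 0
6: 2, 5, 4 → 3
2: 0
5: 4 → 1
8: 7, 4 → 2
7: 4 → 1
4: 0
Total: 2 + 0 + 3 + 0 + 1 + 2 + 1 + 0 = 9

9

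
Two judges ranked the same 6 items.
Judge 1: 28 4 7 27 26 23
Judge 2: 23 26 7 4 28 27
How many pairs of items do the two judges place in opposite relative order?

12

Assign each item its position (1..6) in the first ordering, then rewrite the second ordering as that position sequence:
positions: 28→1, 4→2, 7→3, 27→4, 26→5, 23→6
second ordering as positions: [6, 5, 3, 2, 1, 4]
Discordant pairs = inversions in this position sequence.
6: 5, 3, 2, 1, 4 → 5
5: 3, 2, 1, 4 → 4
3: 2, 1 → 2
2: 1 → 1
1: 0
4: 0
Total: 5 + 4 + 2 + 1 + 0 + 0 = 12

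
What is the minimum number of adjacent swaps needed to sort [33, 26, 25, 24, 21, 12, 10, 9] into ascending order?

Adjacent swaps: 28

The minimum number of adjacent swaps to sort an array equals its inversion count, since every such swap removes exactly one inversion.
Count inversions — for each element, later elements that are smaller:
33: 26, 25, 24, 21, 12, 10, 9 → 7
26: 25, 24, 21, 12, 10, 9 → 6
25: 24, 21, 12, 10, 9 → 5
24: 21, 12, 10, 9 → 4
21: 12, 10, 9 → 3
12: 10, 9 → 2
10: 9 → 1
9: none → 0
Total inversions: 7 + 6 + 5 + 4 + 3 + 2 + 1 + 0 = 28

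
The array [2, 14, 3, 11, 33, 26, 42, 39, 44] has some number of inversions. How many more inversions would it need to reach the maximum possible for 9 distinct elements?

32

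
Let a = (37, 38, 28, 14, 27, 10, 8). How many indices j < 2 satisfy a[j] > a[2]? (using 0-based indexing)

The element at index 2 is 28.
Elements before it: 37, 38
Those larger than 28: 37, 38

2 such elements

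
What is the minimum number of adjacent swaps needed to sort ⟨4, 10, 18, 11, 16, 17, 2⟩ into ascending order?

9 adjacent swaps

The minimum number of adjacent swaps to sort an array equals its inversion count, since every such swap removes exactly one inversion.
Count inversions — for each element, later elements that are smaller:
4: 2 → 1
10: 2 → 1
18: 11, 16, 17, 2 → 4
11: 2 → 1
16: 2 → 1
17: 2 → 1
2: none → 0
Total inversions: 1 + 1 + 4 + 1 + 1 + 1 + 0 = 9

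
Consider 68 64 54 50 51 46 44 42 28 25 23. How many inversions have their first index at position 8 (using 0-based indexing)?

The element at index 8 is 28.
Elements after it: 25, 23
Those smaller than 28: 25, 23

2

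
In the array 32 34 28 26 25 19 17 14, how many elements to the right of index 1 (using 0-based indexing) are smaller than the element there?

6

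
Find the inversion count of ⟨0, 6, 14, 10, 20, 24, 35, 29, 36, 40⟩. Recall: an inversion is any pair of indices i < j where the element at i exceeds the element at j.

Count, for each position, how many later elements it exceeds:
0: 0
6: 0
14: 1
10: 0
20: 0
24: 0
35: 1
29: 0
36: 0
40: 0
Sum: 0 + 0 + 1 + 0 + 0 + 0 + 1 + 0 + 0 + 0 = 2

There are 2 inversions.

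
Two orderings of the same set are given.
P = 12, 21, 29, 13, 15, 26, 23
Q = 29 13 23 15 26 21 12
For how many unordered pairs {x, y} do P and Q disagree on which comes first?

Disagreeing pairs: 13

Assign each item its position (1..7) in the first ordering, then rewrite the second ordering as that position sequence:
positions: 12→1, 21→2, 29→3, 13→4, 15→5, 26→6, 23→7
second ordering as positions: [3, 4, 7, 5, 6, 2, 1]
Discordant pairs = inversions in this position sequence.
3: 2, 1 → 2
4: 2, 1 → 2
7: 5, 6, 2, 1 → 4
5: 2, 1 → 2
6: 2, 1 → 2
2: 1 → 1
1: 0
Total: 2 + 2 + 4 + 2 + 2 + 1 + 0 = 13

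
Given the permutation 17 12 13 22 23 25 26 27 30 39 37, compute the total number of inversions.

3 inversions

Sweep left to right; for each value list the smaller values that follow it:
17: 2
12: 0
13: 0
22: 0
23: 0
25: 0
26: 0
27: 0
30: 0
39: 1
37: 0
Sum: 2 + 0 + 0 + 0 + 0 + 0 + 0 + 0 + 0 + 1 + 0 = 3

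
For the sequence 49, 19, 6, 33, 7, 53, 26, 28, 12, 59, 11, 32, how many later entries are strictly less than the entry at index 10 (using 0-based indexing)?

0

The element at index 10 is 11.
Elements after it: 32
None of them are smaller than 11.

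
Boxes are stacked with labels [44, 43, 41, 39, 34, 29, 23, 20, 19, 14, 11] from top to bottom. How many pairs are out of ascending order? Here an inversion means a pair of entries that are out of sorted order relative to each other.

Element-by-element contributions:
44 → 43, 41, 39, 34, 29, 23, 20, 19, 14, 11 → 10
43 → 41, 39, 34, 29, 23, 20, 19, 14, 11 → 9
41 → 39, 34, 29, 23, 20, 19, 14, 11 → 8
39 → 34, 29, 23, 20, 19, 14, 11 → 7
34 → 29, 23, 20, 19, 14, 11 → 6
29 → 23, 20, 19, 14, 11 → 5
23 → 20, 19, 14, 11 → 4
20 → 19, 14, 11 → 3
19 → 14, 11 → 2
14 → 11 → 1
11 → none → 0
Sum: 10 + 9 + 8 + 7 + 6 + 5 + 4 + 3 + 2 + 1 + 0 = 55

Inversions: 55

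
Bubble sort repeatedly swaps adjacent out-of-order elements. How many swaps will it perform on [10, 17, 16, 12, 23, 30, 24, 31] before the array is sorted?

Each adjacent swap fixes exactly one inversion, so the minimum swap count equals the number of inversions.
Count inversions — for each element, later elements that are smaller:
10: none → 0
17: 16, 12 → 2
16: 12 → 1
12: none → 0
23: none → 0
30: 24 → 1
24: none → 0
31: none → 0
Total inversions: 0 + 2 + 1 + 0 + 0 + 1 + 0 + 0 = 4

There are 4 adjacent swaps.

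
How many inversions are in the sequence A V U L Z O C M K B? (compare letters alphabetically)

Element-by-element contributions:
A → none → 0
V → U, L, O, C, M, K, B → 7
U → L, O, C, M, K, B → 6
L → C, K, B → 3
Z → O, C, M, K, B → 5
O → C, M, K, B → 4
C → B → 1
M → K, B → 2
K → B → 1
B → none → 0
Sum: 0 + 7 + 6 + 3 + 5 + 4 + 1 + 2 + 1 + 0 = 29

Out-of-order pairs: 29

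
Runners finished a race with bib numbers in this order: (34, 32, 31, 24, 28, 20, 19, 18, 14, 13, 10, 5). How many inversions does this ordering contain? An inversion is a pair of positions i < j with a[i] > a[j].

There are 65 out-of-order pairs.

Count, for each position, how many later elements it exceeds:
34 → 32, 31, 24, 28, 20, 19, 18, 14, 13, 10, 5 → 11
32 → 31, 24, 28, 20, 19, 18, 14, 13, 10, 5 → 10
31 → 24, 28, 20, 19, 18, 14, 13, 10, 5 → 9
24 → 20, 19, 18, 14, 13, 10, 5 → 7
28 → 20, 19, 18, 14, 13, 10, 5 → 7
20 → 19, 18, 14, 13, 10, 5 → 6
19 → 18, 14, 13, 10, 5 → 5
18 → 14, 13, 10, 5 → 4
14 → 13, 10, 5 → 3
13 → 10, 5 → 2
10 → 5 → 1
5 → none → 0
Sum: 11 + 10 + 9 + 7 + 7 + 6 + 5 + 4 + 3 + 2 + 1 + 0 = 65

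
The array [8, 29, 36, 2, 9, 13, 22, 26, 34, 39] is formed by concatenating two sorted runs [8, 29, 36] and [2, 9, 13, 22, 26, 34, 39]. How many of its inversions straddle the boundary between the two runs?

Cross-inversions: 12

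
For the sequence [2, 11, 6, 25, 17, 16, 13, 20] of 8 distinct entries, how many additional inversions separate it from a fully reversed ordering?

20 inversions short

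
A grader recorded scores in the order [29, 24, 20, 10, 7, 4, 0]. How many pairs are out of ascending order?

21 inversions

Element-by-element contributions:
29: 6
24: 5
20: 4
10: 3
7: 2
4: 1
0: 0
Sum: 6 + 5 + 4 + 3 + 2 + 1 + 0 = 21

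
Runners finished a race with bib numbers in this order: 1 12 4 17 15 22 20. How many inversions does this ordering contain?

3

Out-of-order index pairs (1-indexed):
(2,3): 12 > 4
(4,5): 17 > 15
(6,7): 22 > 20
That's 3 pairs.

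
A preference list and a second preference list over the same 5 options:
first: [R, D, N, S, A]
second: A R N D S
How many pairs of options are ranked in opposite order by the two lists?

5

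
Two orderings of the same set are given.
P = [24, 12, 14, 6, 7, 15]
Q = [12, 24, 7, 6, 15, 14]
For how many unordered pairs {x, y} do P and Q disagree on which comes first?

5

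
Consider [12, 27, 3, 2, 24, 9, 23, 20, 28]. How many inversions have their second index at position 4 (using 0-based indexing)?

1

The element at index 4 is 24.
Elements before it: 12, 27, 3, 2
Those larger than 24: 27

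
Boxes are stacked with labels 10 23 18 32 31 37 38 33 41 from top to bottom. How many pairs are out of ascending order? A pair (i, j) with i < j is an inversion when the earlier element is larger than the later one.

Element-by-element contributions:
10 → none → 0
23 → 18 → 1
18 → none → 0
32 → 31 → 1
31 → none → 0
37 → 33 → 1
38 → 33 → 1
33 → none → 0
41 → none → 0
Sum: 0 + 1 + 0 + 1 + 0 + 1 + 1 + 0 + 0 = 4

Inversions: 4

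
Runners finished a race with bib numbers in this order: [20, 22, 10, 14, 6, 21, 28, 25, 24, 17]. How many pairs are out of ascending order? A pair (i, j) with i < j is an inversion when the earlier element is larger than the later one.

Element-by-element contributions:
20 → 10, 14, 6, 17 → 4
22 → 10, 14, 6, 21, 17 → 5
10 → 6 → 1
14 → 6 → 1
6 → none → 0
21 → 17 → 1
28 → 25, 24, 17 → 3
25 → 24, 17 → 2
24 → 17 → 1
17 → none → 0
Sum: 4 + 5 + 1 + 1 + 0 + 1 + 3 + 2 + 1 + 0 = 18

18 inversions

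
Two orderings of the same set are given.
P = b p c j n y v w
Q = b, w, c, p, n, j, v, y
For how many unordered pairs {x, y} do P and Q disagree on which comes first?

9 disagreeing pairs

Assign each item its position (1..8) in the first ordering, then rewrite the second ordering as that position sequence:
positions: b→1, p→2, c→3, j→4, n→5, y→6, v→7, w→8
second ordering as positions: [1, 8, 3, 2, 5, 4, 7, 6]
Discordant pairs = inversions in this position sequence.
1: 0
8: 3, 2, 5, 4, 7, 6 → 6
3: 2 → 1
2: 0
5: 4 → 1
4: 0
7: 6 → 1
6: 0
Total: 0 + 6 + 1 + 0 + 1 + 0 + 1 + 0 = 9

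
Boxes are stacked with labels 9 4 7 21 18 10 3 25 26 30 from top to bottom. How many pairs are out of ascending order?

11 out-of-order pairs

Count, for each position, how many later elements it exceeds:
9 → 4, 7, 3 → 3
4 → 3 → 1
7 → 3 → 1
21 → 18, 10, 3 → 3
18 → 10, 3 → 2
10 → 3 → 1
3 → none → 0
25 → none → 0
26 → none → 0
30 → none → 0
Sum: 3 + 1 + 1 + 3 + 2 + 1 + 0 + 0 + 0 + 0 = 11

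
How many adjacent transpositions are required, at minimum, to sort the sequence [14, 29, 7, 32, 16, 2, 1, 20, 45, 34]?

18 adjacent swaps

Each adjacent swap fixes exactly one inversion, so the minimum swap count equals the number of inversions.
Count inversions — for each element, later elements that are smaller:
14: 7, 2, 1 → 3
29: 7, 16, 2, 1, 20 → 5
7: 2, 1 → 2
32: 16, 2, 1, 20 → 4
16: 2, 1 → 2
2: 1 → 1
1: none → 0
20: none → 0
45: 34 → 1
34: none → 0
Total inversions: 3 + 5 + 2 + 4 + 2 + 1 + 0 + 0 + 1 + 0 = 18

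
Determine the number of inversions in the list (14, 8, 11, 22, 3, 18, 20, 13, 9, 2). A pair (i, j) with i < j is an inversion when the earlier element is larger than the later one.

Element-by-element contributions:
14 → 8, 11, 3, 13, 9, 2 → 6
8 → 3, 2 → 2
11 → 3, 9, 2 → 3
22 → 3, 18, 20, 13, 9, 2 → 6
3 → 2 → 1
18 → 13, 9, 2 → 3
20 → 13, 9, 2 → 3
13 → 9, 2 → 2
9 → 2 → 1
2 → none → 0
Sum: 6 + 2 + 3 + 6 + 1 + 3 + 3 + 2 + 1 + 0 = 27

27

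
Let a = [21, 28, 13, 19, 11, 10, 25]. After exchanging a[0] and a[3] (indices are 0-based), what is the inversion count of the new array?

13

Positions 0 and 3 hold 21 and 19; after swapping, the array is [19, 28, 13, 21, 11, 10, 25].
For each element, count later entries that are smaller:
19: 3
28: 5
13: 2
21: 2
11: 1
10: 0
25: 0
Sum: 3 + 5 + 2 + 2 + 1 + 0 + 0 = 13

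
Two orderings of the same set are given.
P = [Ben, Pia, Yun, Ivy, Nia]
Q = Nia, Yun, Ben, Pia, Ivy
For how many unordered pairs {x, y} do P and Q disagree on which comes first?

There are 6 disagreeing pairs.

Assign each item its position (1..5) in the first ordering, then rewrite the second ordering as that position sequence:
positions: Ben→1, Pia→2, Yun→3, Ivy→4, Nia→5
second ordering as positions: [5, 3, 1, 2, 4]
Discordant pairs = inversions in this position sequence.
5: 3, 1, 2, 4 → 4
3: 1, 2 → 2
1: 0
2: 0
4: 0
Total: 4 + 2 + 0 + 0 + 0 = 6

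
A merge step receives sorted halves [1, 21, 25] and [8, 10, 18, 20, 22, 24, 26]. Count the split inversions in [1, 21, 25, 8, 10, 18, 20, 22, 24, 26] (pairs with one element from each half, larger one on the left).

For each element r of the right run, count left-run elements greater than r:
r = 8: 21, 25 → 2
r = 10: 21, 25 → 2
r = 18: 21, 25 → 2
r = 20: 21, 25 → 2
r = 22: 25 → 1
r = 24: 25 → 1
r = 26: none → 0
Cross-inversions: 2 + 2 + 2 + 2 + 1 + 1 + 0 = 10

10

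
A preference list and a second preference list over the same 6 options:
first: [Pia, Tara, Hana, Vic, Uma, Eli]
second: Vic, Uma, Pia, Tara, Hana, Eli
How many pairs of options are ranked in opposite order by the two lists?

6 pairs

Assign each item its position (1..6) in the first ordering, then rewrite the second ordering as that position sequence:
positions: Pia→1, Tara→2, Hana→3, Vic→4, Uma→5, Eli→6
second ordering as positions: [4, 5, 1, 2, 3, 6]
Discordant pairs = inversions in this position sequence.
4: 1, 2, 3 → 3
5: 1, 2, 3 → 3
1: 0
2: 0
3: 0
6: 0
Total: 3 + 3 + 0 + 0 + 0 + 0 = 6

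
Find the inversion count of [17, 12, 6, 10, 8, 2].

13 inversions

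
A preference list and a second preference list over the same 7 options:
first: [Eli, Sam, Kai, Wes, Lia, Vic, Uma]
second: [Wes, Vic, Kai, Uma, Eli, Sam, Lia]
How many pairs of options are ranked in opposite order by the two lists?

Assign each item its position (1..7) in the first ordering, then rewrite the second ordering as that position sequence:
positions: Eli→1, Sam→2, Kai→3, Wes→4, Lia→5, Vic→6, Uma→7
second ordering as positions: [4, 6, 3, 7, 1, 2, 5]
Discordant pairs = inversions in this position sequence.
4: 3, 1, 2 → 3
6: 3, 1, 2, 5 → 4
3: 1, 2 → 2
7: 1, 2, 5 → 3
1: 0
2: 0
5: 0
Total: 3 + 4 + 2 + 3 + 0 + 0 + 0 = 12

Pairs: 12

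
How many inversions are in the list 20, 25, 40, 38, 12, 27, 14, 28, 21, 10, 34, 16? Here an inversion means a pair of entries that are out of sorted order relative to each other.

Count, for each position, how many later elements it exceeds:
20: 4
25: 5
40: 9
38: 8
12: 1
27: 4
14: 1
28: 3
21: 2
10: 0
34: 1
16: 0
Sum: 4 + 5 + 9 + 8 + 1 + 4 + 1 + 3 + 2 + 0 + 1 + 0 = 38

There are 38 inversions.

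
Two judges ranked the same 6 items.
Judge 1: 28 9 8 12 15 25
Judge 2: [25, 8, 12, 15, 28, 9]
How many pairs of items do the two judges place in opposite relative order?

11

Assign each item its position (1..6) in the first ordering, then rewrite the second ordering as that position sequence:
positions: 28→1, 9→2, 8→3, 12→4, 15→5, 25→6
second ordering as positions: [6, 3, 4, 5, 1, 2]
Discordant pairs = inversions in this position sequence.
6: 3, 4, 5, 1, 2 → 5
3: 1, 2 → 2
4: 1, 2 → 2
5: 1, 2 → 2
1: 0
2: 0
Total: 5 + 2 + 2 + 2 + 0 + 0 = 11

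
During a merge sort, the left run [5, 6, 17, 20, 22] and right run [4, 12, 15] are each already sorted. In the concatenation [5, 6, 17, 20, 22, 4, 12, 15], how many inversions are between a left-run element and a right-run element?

11

Count, for every r in R, how many entries of L exceed r:
r = 4: 5, 6, 17, 20, 22 → 5
r = 12: 17, 20, 22 → 3
r = 15: 17, 20, 22 → 3
Cross-inversions: 5 + 3 + 3 = 11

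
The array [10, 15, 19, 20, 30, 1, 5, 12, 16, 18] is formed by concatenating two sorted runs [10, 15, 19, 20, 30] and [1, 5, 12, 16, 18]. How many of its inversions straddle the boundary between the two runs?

For each element r of the right run, count left-run elements greater than r:
r = 1: 10, 15, 19, 20, 30 → 5
r = 5: 10, 15, 19, 20, 30 → 5
r = 12: 15, 19, 20, 30 → 4
r = 16: 19, 20, 30 → 3
r = 18: 19, 20, 30 → 3
Cross-inversions: 5 + 5 + 4 + 3 + 3 = 20

20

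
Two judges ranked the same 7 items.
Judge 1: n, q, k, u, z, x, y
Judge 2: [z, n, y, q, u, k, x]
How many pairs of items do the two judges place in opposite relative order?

Assign each item its position (1..7) in the first ordering, then rewrite the second ordering as that position sequence:
positions: n→1, q→2, k→3, u→4, z→5, x→6, y→7
second ordering as positions: [5, 1, 7, 2, 4, 3, 6]
Discordant pairs = inversions in this position sequence.
5: 1, 2, 4, 3 → 4
1: 0
7: 2, 4, 3, 6 → 4
2: 0
4: 3 → 1
3: 0
6: 0
Total: 4 + 0 + 4 + 0 + 1 + 0 + 0 = 9

9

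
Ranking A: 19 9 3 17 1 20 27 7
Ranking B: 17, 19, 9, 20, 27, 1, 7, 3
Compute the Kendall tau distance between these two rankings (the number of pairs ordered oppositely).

9

Assign each item its position (1..8) in the first ordering, then rewrite the second ordering as that position sequence:
positions: 19→1, 9→2, 3→3, 17→4, 1→5, 20→6, 27→7, 7→8
second ordering as positions: [4, 1, 2, 6, 7, 5, 8, 3]
Discordant pairs = inversions in this position sequence.
4: 1, 2, 3 → 3
1: 0
2: 0
6: 5, 3 → 2
7: 5, 3 → 2
5: 3 → 1
8: 3 → 1
3: 0
Total: 3 + 0 + 0 + 2 + 2 + 1 + 1 + 0 = 9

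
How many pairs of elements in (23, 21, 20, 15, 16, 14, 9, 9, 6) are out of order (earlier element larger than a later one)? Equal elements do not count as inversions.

34

Sweep left to right; for each value list the smaller values that follow it:
23 → 21, 20, 15, 16, 14, 9, 9, 6 → 8
21 → 20, 15, 16, 14, 9, 9, 6 → 7
20 → 15, 16, 14, 9, 9, 6 → 6
15 → 14, 9, 9, 6 → 4
16 → 14, 9, 9, 6 → 4
14 → 9, 9, 6 → 3
9 → 6 → 1
9 → 6 → 1
6 → none → 0
Sum: 8 + 7 + 6 + 4 + 4 + 3 + 1 + 1 + 0 = 34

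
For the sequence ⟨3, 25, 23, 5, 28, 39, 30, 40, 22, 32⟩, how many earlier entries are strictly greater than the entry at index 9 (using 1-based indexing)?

6

The element at index 9 is 22.
Elements before it: 3, 25, 23, 5, 28, 39, 30, 40
Those larger than 22: 25, 23, 28, 39, 30, 40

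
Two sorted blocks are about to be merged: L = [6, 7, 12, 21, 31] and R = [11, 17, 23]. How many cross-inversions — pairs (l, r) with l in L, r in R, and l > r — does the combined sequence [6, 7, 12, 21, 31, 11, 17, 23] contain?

6 split inversions

Take each right-half value and tally the left-half values above it:
r = 11: 12, 21, 31 → 3
r = 17: 21, 31 → 2
r = 23: 31 → 1
Cross-inversions: 3 + 2 + 1 = 6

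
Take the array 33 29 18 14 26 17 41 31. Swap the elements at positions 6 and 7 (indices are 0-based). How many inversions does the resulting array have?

Positions 6 and 7 hold 41 and 31; after swapping, the array is [33, 29, 18, 14, 26, 17, 31, 41].
Sweep left to right; for each value list the smaller values that follow it:
33 → 29, 18, 14, 26, 17, 31 → 6
29 → 18, 14, 26, 17 → 4
18 → 14, 17 → 2
14 → none → 0
26 → 17 → 1
17 → none → 0
31 → none → 0
41 → none → 0
Sum: 6 + 4 + 2 + 0 + 1 + 0 + 0 + 0 = 13

13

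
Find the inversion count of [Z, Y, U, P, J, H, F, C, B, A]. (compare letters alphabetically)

Sweep left to right; for each value list the smaller values that follow it:
Z: 9
Y: 8
U: 7
P: 6
J: 5
H: 4
F: 3
C: 2
B: 1
A: 0
Sum: 9 + 8 + 7 + 6 + 5 + 4 + 3 + 2 + 1 + 0 = 45

45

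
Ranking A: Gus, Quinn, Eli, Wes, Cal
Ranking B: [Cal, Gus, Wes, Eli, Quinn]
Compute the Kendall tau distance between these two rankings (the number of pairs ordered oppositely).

7 discordant pairs

Assign each item its position (1..5) in the first ordering, then rewrite the second ordering as that position sequence:
positions: Gus→1, Quinn→2, Eli→3, Wes→4, Cal→5
second ordering as positions: [5, 1, 4, 3, 2]
Discordant pairs = inversions in this position sequence.
5: 1, 4, 3, 2 → 4
1: 0
4: 3, 2 → 2
3: 2 → 1
2: 0
Total: 4 + 0 + 2 + 1 + 0 = 7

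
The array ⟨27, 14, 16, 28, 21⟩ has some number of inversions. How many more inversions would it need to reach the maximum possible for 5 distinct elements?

6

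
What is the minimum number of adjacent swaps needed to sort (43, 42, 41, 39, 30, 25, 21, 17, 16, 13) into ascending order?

The minimum number of adjacent swaps to sort an array equals its inversion count, since every such swap removes exactly one inversion.
Count inversions — for each element, later elements that are smaller:
43: 42, 41, 39, 30, 25, 21, 17, 16, 13 → 9
42: 41, 39, 30, 25, 21, 17, 16, 13 → 8
41: 39, 30, 25, 21, 17, 16, 13 → 7
39: 30, 25, 21, 17, 16, 13 → 6
30: 25, 21, 17, 16, 13 → 5
25: 21, 17, 16, 13 → 4
21: 17, 16, 13 → 3
17: 16, 13 → 2
16: 13 → 1
13: none → 0
Total inversions: 9 + 8 + 7 + 6 + 5 + 4 + 3 + 2 + 1 + 0 = 45

There are 45 swaps.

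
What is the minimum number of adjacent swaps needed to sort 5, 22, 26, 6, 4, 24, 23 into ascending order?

Minimum adjacent swaps = number of inversions (each swap of adjacent out-of-order elements removes one inversion and no swap can remove more).
Count inversions — for each element, later elements that are smaller:
5: 4 → 1
22: 6, 4 → 2
26: 6, 4, 24, 23 → 4
6: 4 → 1
4: none → 0
24: 23 → 1
23: none → 0
Total inversions: 1 + 2 + 4 + 1 + 0 + 1 + 0 = 9

There are 9 adjacent swaps.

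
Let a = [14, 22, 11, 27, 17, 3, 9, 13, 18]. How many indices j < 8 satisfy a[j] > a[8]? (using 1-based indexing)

4

The element at index 8 is 13.
Elements before it: 14, 22, 11, 27, 17, 3, 9
Those larger than 13: 14, 22, 27, 17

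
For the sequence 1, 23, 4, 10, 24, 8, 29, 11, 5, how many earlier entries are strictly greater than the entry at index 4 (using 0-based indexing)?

0

The element at index 4 is 24.
Elements before it: 1, 23, 4, 10
None of them are larger than 24.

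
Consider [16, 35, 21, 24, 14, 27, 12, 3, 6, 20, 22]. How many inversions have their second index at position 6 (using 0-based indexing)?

6

The element at index 6 is 12.
Elements before it: 16, 35, 21, 24, 14, 27
Those larger than 12: 16, 35, 21, 24, 14, 27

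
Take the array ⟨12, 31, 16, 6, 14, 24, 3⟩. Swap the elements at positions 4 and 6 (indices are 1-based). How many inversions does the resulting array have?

Positions 4 and 6 hold 6 and 24; after swapping, the array is [12, 31, 16, 24, 14, 6, 3].
Count, for each position, how many later elements it exceeds:
12 → 6, 3 → 2
31 → 16, 24, 14, 6, 3 → 5
16 → 14, 6, 3 → 3
24 → 14, 6, 3 → 3
14 → 6, 3 → 2
6 → 3 → 1
3 → none → 0
Sum: 2 + 5 + 3 + 3 + 2 + 1 + 0 = 16

16 inversions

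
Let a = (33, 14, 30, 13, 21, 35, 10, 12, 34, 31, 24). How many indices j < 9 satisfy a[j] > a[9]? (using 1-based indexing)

1 such element

The element at index 9 is 34.
Elements before it: 33, 14, 30, 13, 21, 35, 10, 12
Those larger than 34: 35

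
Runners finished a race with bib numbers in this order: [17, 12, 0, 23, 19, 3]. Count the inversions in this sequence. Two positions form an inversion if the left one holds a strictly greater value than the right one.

Count, for each position, how many later elements it exceeds:
17: 3
12: 2
0: 0
23: 2
19: 1
3: 0
Sum: 3 + 2 + 0 + 2 + 1 + 0 = 8

8 out-of-order pairs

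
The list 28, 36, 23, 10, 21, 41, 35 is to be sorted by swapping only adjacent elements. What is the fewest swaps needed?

Each adjacent swap fixes exactly one inversion, so the minimum swap count equals the number of inversions.
Count inversions — for each element, later elements that are smaller:
28: 23, 10, 21 → 3
36: 23, 10, 21, 35 → 4
23: 10, 21 → 2
10: none → 0
21: none → 0
41: 35 → 1
35: none → 0
Total inversions: 3 + 4 + 2 + 0 + 0 + 1 + 0 = 10

10 adjacent swaps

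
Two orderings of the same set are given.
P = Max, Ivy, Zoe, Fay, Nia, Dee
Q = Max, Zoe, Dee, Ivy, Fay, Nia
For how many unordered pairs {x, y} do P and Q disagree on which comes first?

Disagreeing pairs: 4

Assign each item its position (1..6) in the first ordering, then rewrite the second ordering as that position sequence:
positions: Max→1, Ivy→2, Zoe→3, Fay→4, Nia→5, Dee→6
second ordering as positions: [1, 3, 6, 2, 4, 5]
Discordant pairs = inversions in this position sequence.
1: 0
3: 2 → 1
6: 2, 4, 5 → 3
2: 0
4: 0
5: 0
Total: 0 + 1 + 3 + 0 + 0 + 0 = 4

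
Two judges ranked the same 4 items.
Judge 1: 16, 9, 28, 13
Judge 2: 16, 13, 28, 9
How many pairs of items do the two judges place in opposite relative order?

Assign each item its position (1..4) in the first ordering, then rewrite the second ordering as that position sequence:
positions: 16→1, 9→2, 28→3, 13→4
second ordering as positions: [1, 4, 3, 2]
Discordant pairs = inversions in this position sequence.
1: 0
4: 3, 2 → 2
3: 2 → 1
2: 0
Total: 0 + 2 + 1 + 0 = 3

There are 3 discordant pairs.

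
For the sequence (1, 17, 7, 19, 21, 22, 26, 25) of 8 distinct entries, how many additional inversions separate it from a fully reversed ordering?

26 inversions short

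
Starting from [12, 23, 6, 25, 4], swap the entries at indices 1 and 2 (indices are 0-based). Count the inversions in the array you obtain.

Positions 1 and 2 hold 23 and 6; after swapping, the array is [12, 6, 23, 25, 4].
Count, for each position, how many later elements it exceeds:
12: 2
6: 1
23: 1
25: 1
4: 0
Sum: 2 + 1 + 1 + 1 + 0 = 5

5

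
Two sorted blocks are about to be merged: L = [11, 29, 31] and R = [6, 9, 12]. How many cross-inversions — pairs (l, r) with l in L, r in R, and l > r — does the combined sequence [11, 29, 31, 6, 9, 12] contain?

8 cross-inversions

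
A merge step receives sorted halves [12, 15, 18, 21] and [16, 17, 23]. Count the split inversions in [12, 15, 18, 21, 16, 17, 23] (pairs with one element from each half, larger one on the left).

For each element r of the right run, count left-run elements greater than r:
r = 16: 18, 21 → 2
r = 17: 18, 21 → 2
r = 23: none → 0
Cross-inversions: 2 + 2 + 0 = 4

4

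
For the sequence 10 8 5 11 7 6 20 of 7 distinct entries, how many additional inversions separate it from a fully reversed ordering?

11 inversions short

Maximum inversions for 7 distinct elements is C(7, 2) = 7·6/2 = 21.
Current inversions — for each element, count later smaller elements:
10: 4
8: 3
5: 0
11: 2
7: 1
6: 0
20: 0
Current total: 4 + 3 + 0 + 2 + 1 + 0 + 0 = 10
Shortfall: 21 − 10 = 11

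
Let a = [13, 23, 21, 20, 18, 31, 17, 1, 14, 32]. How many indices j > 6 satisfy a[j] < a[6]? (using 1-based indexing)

The element at index 6 is 31.
Elements after it: 17, 1, 14, 32
Those smaller than 31: 17, 1, 14

3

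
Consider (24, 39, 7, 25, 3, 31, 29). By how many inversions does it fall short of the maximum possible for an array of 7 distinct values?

Maximum inversions for 7 distinct elements is C(7, 2) = 7·6/2 = 21.
Current inversions — for each element, count later smaller elements:
24: 2
39: 5
7: 1
25: 1
3: 0
31: 1
29: 0
Current total: 2 + 5 + 1 + 1 + 0 + 1 + 0 = 10
Shortfall: 21 − 10 = 11

11 inversions short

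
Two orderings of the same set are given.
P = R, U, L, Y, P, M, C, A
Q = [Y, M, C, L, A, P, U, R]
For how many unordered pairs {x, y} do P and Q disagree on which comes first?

Assign each item its position (1..8) in the first ordering, then rewrite the second ordering as that position sequence:
positions: R→1, U→2, L→3, Y→4, P→5, M→6, C→7, A→8
second ordering as positions: [4, 6, 7, 3, 8, 5, 2, 1]
Discordant pairs = inversions in this position sequence.
4: 3, 2, 1 → 3
6: 3, 5, 2, 1 → 4
7: 3, 5, 2, 1 → 4
3: 2, 1 → 2
8: 5, 2, 1 → 3
5: 2, 1 → 2
2: 1 → 1
1: 0
Total: 3 + 4 + 4 + 2 + 3 + 2 + 1 + 0 = 19

19 disagreeing pairs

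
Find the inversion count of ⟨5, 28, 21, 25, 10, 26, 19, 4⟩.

Count, for each position, how many later elements it exceeds:
5: 1
28: 6
21: 3
25: 3
10: 1
26: 2
19: 1
4: 0
Sum: 1 + 6 + 3 + 3 + 1 + 2 + 1 + 0 = 17

17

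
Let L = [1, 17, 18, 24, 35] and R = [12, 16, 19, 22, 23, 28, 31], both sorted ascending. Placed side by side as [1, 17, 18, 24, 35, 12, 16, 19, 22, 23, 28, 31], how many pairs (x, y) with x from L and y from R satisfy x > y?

Take each right-half value and tally the left-half values above it:
r = 12: 17, 18, 24, 35 → 4
r = 16: 17, 18, 24, 35 → 4
r = 19: 24, 35 → 2
r = 22: 24, 35 → 2
r = 23: 24, 35 → 2
r = 28: 35 → 1
r = 31: 35 → 1
Cross-inversions: 4 + 4 + 2 + 2 + 2 + 1 + 1 = 16

16 split inversions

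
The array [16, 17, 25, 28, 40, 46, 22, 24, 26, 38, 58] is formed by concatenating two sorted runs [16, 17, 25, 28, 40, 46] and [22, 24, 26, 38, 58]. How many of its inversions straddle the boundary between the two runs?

Take each right-half value and tally the left-half values above it:
r = 22: 25, 28, 40, 46 → 4
r = 24: 25, 28, 40, 46 → 4
r = 26: 28, 40, 46 → 3
r = 38: 40, 46 → 2
r = 58: none → 0
Cross-inversions: 4 + 4 + 3 + 2 + 0 = 13

13 split inversions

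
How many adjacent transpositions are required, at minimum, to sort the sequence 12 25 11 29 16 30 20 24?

Minimum adjacent swaps = number of inversions (each swap of adjacent out-of-order elements removes one inversion and no swap can remove more).
Count inversions — for each element, later elements that are smaller:
12: 11 → 1
25: 11, 16, 20, 24 → 4
11: none → 0
29: 16, 20, 24 → 3
16: none → 0
30: 20, 24 → 2
20: none → 0
24: none → 0
Total inversions: 1 + 4 + 0 + 3 + 0 + 2 + 0 + 0 = 10

Swaps: 10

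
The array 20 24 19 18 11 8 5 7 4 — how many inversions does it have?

Inversions: 34

Element-by-element contributions:
20 → 19, 18, 11, 8, 5, 7, 4 → 7
24 → 19, 18, 11, 8, 5, 7, 4 → 7
19 → 18, 11, 8, 5, 7, 4 → 6
18 → 11, 8, 5, 7, 4 → 5
11 → 8, 5, 7, 4 → 4
8 → 5, 7, 4 → 3
5 → 4 → 1
7 → 4 → 1
4 → none → 0
Sum: 7 + 7 + 6 + 5 + 4 + 3 + 1 + 1 + 0 = 34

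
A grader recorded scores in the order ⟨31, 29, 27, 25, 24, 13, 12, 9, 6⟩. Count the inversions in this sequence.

Sweep left to right; for each value list the smaller values that follow it:
31: 8
29: 7
27: 6
25: 5
24: 4
13: 3
12: 2
9: 1
6: 0
Sum: 8 + 7 + 6 + 5 + 4 + 3 + 2 + 1 + 0 = 36

36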